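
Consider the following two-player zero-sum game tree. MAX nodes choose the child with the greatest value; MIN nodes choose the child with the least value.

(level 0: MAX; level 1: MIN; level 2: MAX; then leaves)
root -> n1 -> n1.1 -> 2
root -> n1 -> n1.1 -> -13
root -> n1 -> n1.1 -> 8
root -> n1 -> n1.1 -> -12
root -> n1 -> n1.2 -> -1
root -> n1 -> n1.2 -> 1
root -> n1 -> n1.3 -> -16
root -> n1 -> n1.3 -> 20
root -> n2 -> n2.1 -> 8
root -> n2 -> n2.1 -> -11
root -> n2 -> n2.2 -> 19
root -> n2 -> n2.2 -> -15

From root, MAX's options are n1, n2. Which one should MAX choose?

n1.1 (MAX): max(2, -13, 8, -12) = 8
n1.2 (MAX): max(-1, 1) = 1
n1.3 (MAX): max(-16, 20) = 20
n1 (MIN): min(8, 1, 20) = 1
n2.1 (MAX): max(8, -11) = 8
n2.2 (MAX): max(19, -15) = 19
n2 (MIN): min(8, 19) = 8
root (MAX): max(1, 8) = 8
MAX at root wants the highest of {n1=1, n2=8}, so chooses n2.

n2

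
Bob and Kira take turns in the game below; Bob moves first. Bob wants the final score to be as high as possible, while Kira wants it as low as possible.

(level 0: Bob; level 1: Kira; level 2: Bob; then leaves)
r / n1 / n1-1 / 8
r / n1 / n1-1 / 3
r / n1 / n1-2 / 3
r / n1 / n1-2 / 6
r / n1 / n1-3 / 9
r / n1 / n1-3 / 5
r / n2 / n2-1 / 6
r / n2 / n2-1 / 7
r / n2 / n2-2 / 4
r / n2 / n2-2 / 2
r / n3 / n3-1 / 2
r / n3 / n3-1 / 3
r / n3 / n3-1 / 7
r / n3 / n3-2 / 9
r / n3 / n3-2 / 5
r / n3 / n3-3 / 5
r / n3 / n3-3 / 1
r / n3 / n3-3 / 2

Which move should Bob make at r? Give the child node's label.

n1

n1-1 (Bob): max(8, 3) = 8
n1-2 (Bob): max(3, 6) = 6
n1-3 (Bob): max(9, 5) = 9
n1 (Kira): min(8, 6, 9) = 6
n2-1 (Bob): max(6, 7) = 7
n2-2 (Bob): max(4, 2) = 4
n2 (Kira): min(7, 4) = 4
n3-1 (Bob): max(2, 3, 7) = 7
n3-2 (Bob): max(9, 5) = 9
n3-3 (Bob): max(5, 1, 2) = 5
n3 (Kira): min(7, 9, 5) = 5
r (Bob): max(6, 4, 5) = 6
Bob at r wants the highest of {n1=6, n2=4, n3=5}, so chooses n1.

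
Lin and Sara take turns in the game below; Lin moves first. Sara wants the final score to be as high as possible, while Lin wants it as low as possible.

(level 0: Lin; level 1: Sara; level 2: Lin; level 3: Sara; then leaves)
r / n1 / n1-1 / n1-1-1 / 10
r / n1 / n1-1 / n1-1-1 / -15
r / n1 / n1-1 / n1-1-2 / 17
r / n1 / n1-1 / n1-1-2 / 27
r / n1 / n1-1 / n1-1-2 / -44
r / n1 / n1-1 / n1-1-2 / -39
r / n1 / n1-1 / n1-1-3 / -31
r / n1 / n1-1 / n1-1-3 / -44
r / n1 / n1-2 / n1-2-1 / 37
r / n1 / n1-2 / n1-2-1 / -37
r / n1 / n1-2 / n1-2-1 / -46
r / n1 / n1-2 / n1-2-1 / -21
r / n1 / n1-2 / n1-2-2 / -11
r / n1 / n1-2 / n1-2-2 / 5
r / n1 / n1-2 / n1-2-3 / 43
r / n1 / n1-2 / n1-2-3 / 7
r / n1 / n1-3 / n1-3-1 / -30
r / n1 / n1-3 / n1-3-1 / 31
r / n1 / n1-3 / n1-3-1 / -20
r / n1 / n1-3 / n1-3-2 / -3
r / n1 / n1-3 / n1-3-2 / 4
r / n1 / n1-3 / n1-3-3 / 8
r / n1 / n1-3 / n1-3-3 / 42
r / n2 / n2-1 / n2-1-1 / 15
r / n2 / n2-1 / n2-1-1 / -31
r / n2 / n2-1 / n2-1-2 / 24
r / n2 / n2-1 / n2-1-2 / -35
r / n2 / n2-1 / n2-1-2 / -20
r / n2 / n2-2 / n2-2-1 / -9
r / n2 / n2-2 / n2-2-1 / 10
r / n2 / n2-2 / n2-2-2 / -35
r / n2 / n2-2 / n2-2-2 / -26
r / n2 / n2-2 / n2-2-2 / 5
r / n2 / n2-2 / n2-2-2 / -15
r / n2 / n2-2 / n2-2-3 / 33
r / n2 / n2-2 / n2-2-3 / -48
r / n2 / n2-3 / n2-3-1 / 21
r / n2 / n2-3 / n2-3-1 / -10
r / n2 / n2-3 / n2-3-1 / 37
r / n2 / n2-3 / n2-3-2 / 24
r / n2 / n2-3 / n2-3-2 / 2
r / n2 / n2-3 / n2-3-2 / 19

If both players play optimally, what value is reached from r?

5

n1-1-1 (Sara): max(10, -15) = 10
n1-1-2 (Sara): max(17, 27, -44, -39) = 27
n1-1-3 (Sara): max(-31, -44) = -31
n1-1 (Lin): min(10, 27, -31) = -31
n1-2-1 (Sara): max(37, -37, -46, -21) = 37
n1-2-2 (Sara): max(-11, 5) = 5
n1-2-3 (Sara): max(43, 7) = 43
n1-2 (Lin): min(37, 5, 43) = 5
n1-3-1 (Sara): max(-30, 31, -20) = 31
n1-3-2 (Sara): max(-3, 4) = 4
n1-3-3 (Sara): max(8, 42) = 42
n1-3 (Lin): min(31, 4, 42) = 4
n1 (Sara): max(-31, 5, 4) = 5
n2-1-1 (Sara): max(15, -31) = 15
n2-1-2 (Sara): max(24, -35, -20) = 24
n2-1 (Lin): min(15, 24) = 15
n2-2-1 (Sara): max(-9, 10) = 10
n2-2-2 (Sara): max(-35, -26, 5, -15) = 5
n2-2-3 (Sara): max(33, -48) = 33
n2-2 (Lin): min(10, 5, 33) = 5
n2-3-1 (Sara): max(21, -10, 37) = 37
n2-3-2 (Sara): max(24, 2, 19) = 24
n2-3 (Lin): min(37, 24) = 24
n2 (Sara): max(15, 5, 24) = 24
r (Lin): min(5, 24) = 5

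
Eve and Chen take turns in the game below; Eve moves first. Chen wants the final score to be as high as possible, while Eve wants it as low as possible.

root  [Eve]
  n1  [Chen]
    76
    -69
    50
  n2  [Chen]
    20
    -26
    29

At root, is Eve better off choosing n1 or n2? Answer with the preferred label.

n2

n1 (Chen): max(76, -69, 50) = 76
n2 (Chen): max(20, -26, 29) = 29
Eve prefers the lower value; n1=76, n2=29. n2 is better since 29 < 76.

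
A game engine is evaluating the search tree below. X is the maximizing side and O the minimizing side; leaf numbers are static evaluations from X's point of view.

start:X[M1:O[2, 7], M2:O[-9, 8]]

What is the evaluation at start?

M1 (O): min(2, 7) = 2
M2 (O): min(-9, 8) = -9
start (X): max(2, -9) = 2

2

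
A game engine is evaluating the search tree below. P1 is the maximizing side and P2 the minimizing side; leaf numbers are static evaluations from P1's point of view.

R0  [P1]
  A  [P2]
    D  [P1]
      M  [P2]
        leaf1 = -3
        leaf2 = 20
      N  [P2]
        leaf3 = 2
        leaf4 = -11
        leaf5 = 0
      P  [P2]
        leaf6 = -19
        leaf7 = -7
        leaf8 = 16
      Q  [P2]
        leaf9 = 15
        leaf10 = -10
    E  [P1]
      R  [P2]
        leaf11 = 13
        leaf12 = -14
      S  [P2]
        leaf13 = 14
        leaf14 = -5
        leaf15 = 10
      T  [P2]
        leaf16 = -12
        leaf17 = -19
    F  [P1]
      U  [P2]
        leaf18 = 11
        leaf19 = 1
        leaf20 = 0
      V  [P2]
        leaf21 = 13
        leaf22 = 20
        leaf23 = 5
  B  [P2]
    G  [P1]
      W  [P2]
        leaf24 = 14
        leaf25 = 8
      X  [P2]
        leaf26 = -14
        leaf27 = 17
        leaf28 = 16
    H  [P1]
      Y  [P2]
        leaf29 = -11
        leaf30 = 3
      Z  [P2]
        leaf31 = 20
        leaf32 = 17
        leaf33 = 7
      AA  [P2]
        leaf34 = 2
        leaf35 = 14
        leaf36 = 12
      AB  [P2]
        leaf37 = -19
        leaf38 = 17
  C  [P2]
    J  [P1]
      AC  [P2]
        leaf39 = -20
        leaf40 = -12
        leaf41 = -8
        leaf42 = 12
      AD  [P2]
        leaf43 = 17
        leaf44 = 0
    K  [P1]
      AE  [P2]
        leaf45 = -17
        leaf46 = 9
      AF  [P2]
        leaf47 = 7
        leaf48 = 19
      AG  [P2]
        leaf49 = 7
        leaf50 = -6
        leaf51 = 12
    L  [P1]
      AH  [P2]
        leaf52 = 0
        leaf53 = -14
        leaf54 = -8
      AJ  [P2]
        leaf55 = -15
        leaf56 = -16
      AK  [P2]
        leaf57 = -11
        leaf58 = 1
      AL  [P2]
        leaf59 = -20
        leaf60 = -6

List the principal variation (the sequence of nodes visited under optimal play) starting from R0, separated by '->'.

R0 -> B -> H -> Z -> leaf33

M (P2): min(-3, 20) = -3
N (P2): min(2, -11, 0) = -11
P (P2): min(-19, -7, 16) = -19
Q (P2): min(15, -10) = -10
D (P1): max(-3, -11, -19, -10) = -3
R (P2): min(13, -14) = -14
S (P2): min(14, -5, 10) = -5
T (P2): min(-12, -19) = -19
E (P1): max(-14, -5, -19) = -5
U (P2): min(11, 1, 0) = 0
V (P2): min(13, 20, 5) = 5
F (P1): max(0, 5) = 5
A (P2): min(-3, -5, 5) = -5
W (P2): min(14, 8) = 8
X (P2): min(-14, 17, 16) = -14
G (P1): max(8, -14) = 8
Y (P2): min(-11, 3) = -11
Z (P2): min(20, 17, 7) = 7
AA (P2): min(2, 14, 12) = 2
AB (P2): min(-19, 17) = -19
H (P1): max(-11, 7, 2, -19) = 7
B (P2): min(8, 7) = 7
AC (P2): min(-20, -12, -8, 12) = -20
AD (P2): min(17, 0) = 0
J (P1): max(-20, 0) = 0
AE (P2): min(-17, 9) = -17
AF (P2): min(7, 19) = 7
AG (P2): min(7, -6, 12) = -6
K (P1): max(-17, 7, -6) = 7
AH (P2): min(0, -14, -8) = -14
AJ (P2): min(-15, -16) = -16
AK (P2): min(-11, 1) = -11
AL (P2): min(-20, -6) = -20
L (P1): max(-14, -16, -11, -20) = -11
C (P2): min(0, 7, -11) = -11
R0 (P1): max(-5, 7, -11) = 7
At R0, P1 picks B (highest: 7).
At B, P2 picks H (lowest: 7).
At H, P1 picks Z (highest: 7).
At Z, P2 picks leaf33 (lowest: 7).
Terminal value 7.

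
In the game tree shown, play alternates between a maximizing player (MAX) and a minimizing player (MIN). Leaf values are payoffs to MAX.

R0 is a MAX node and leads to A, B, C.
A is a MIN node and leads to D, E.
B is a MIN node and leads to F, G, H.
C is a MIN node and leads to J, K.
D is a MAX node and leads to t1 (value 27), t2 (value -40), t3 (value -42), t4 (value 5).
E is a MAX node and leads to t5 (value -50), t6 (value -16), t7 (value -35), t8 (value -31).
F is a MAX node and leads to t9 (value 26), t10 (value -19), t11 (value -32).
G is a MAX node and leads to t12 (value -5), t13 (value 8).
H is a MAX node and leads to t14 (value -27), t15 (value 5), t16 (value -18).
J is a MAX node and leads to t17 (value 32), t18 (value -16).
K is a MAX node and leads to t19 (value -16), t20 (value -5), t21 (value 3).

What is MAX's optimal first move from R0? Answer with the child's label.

D (MAX): max(27, -40, -42, 5) = 27
E (MAX): max(-50, -16, -35, -31) = -16
A (MIN): min(27, -16) = -16
F (MAX): max(26, -19, -32) = 26
G (MAX): max(-5, 8) = 8
H (MAX): max(-27, 5, -18) = 5
B (MIN): min(26, 8, 5) = 5
J (MAX): max(32, -16) = 32
K (MAX): max(-16, -5, 3) = 3
C (MIN): min(32, 3) = 3
R0 (MAX): max(-16, 5, 3) = 5
MAX at R0 wants the highest of {A=-16, B=5, C=3}, so chooses B.

B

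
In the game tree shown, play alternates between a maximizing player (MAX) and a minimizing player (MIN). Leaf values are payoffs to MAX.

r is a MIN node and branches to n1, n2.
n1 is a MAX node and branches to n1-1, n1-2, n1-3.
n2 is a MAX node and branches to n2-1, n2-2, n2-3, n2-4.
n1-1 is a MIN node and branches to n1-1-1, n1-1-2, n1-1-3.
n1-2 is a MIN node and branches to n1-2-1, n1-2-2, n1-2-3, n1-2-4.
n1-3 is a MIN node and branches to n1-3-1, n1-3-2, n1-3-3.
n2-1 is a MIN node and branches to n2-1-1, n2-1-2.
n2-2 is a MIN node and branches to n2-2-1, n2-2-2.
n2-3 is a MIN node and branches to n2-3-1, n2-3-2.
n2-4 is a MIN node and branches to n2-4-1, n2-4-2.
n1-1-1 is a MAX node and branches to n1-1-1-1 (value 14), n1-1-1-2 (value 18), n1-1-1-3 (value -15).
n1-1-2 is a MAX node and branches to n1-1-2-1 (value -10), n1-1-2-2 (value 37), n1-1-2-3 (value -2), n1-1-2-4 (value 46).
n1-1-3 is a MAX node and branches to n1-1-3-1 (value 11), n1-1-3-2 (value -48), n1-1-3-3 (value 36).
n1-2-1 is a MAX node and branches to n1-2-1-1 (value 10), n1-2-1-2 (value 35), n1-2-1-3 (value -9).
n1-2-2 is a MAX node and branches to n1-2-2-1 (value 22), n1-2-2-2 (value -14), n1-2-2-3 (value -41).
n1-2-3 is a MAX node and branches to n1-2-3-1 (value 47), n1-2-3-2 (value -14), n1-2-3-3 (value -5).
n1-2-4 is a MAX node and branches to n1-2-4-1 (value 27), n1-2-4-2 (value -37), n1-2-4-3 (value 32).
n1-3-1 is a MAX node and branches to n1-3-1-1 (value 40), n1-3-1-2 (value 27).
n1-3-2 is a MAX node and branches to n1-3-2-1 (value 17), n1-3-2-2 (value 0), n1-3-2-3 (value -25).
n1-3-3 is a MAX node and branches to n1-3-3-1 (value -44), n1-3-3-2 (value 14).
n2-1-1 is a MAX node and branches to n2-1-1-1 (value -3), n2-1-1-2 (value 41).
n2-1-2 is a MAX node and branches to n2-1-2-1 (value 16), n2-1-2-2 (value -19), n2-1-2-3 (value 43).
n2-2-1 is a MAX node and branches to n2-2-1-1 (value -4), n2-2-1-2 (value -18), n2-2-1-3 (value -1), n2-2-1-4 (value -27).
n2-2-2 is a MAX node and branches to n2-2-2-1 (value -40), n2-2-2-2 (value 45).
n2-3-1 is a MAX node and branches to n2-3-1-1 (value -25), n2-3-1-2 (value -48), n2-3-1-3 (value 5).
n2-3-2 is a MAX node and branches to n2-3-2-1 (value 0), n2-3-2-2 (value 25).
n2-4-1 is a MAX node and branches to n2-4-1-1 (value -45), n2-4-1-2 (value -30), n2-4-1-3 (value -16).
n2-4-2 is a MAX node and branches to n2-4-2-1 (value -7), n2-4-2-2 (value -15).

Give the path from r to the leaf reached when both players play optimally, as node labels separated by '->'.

r -> n1 -> n1-2 -> n1-2-2 -> n1-2-2-1

n1-1-1 (MAX): max(14, 18, -15) = 18
n1-1-2 (MAX): max(-10, 37, -2, 46) = 46
n1-1-3 (MAX): max(11, -48, 36) = 36
n1-1 (MIN): min(18, 46, 36) = 18
n1-2-1 (MAX): max(10, 35, -9) = 35
n1-2-2 (MAX): max(22, -14, -41) = 22
n1-2-3 (MAX): max(47, -14, -5) = 47
n1-2-4 (MAX): max(27, -37, 32) = 32
n1-2 (MIN): min(35, 22, 47, 32) = 22
n1-3-1 (MAX): max(40, 27) = 40
n1-3-2 (MAX): max(17, 0, -25) = 17
n1-3-3 (MAX): max(-44, 14) = 14
n1-3 (MIN): min(40, 17, 14) = 14
n1 (MAX): max(18, 22, 14) = 22
n2-1-1 (MAX): max(-3, 41) = 41
n2-1-2 (MAX): max(16, -19, 43) = 43
n2-1 (MIN): min(41, 43) = 41
n2-2-1 (MAX): max(-4, -18, -1, -27) = -1
n2-2-2 (MAX): max(-40, 45) = 45
n2-2 (MIN): min(-1, 45) = -1
n2-3-1 (MAX): max(-25, -48, 5) = 5
n2-3-2 (MAX): max(0, 25) = 25
n2-3 (MIN): min(5, 25) = 5
n2-4-1 (MAX): max(-45, -30, -16) = -16
n2-4-2 (MAX): max(-7, -15) = -7
n2-4 (MIN): min(-16, -7) = -16
n2 (MAX): max(41, -1, 5, -16) = 41
r (MIN): min(22, 41) = 22
At r, MIN picks n1 (lowest: 22).
At n1, MAX picks n1-2 (highest: 22).
At n1-2, MIN picks n1-2-2 (lowest: 22).
At n1-2-2, MAX picks n1-2-2-1 (highest: 22).
Terminal value 22.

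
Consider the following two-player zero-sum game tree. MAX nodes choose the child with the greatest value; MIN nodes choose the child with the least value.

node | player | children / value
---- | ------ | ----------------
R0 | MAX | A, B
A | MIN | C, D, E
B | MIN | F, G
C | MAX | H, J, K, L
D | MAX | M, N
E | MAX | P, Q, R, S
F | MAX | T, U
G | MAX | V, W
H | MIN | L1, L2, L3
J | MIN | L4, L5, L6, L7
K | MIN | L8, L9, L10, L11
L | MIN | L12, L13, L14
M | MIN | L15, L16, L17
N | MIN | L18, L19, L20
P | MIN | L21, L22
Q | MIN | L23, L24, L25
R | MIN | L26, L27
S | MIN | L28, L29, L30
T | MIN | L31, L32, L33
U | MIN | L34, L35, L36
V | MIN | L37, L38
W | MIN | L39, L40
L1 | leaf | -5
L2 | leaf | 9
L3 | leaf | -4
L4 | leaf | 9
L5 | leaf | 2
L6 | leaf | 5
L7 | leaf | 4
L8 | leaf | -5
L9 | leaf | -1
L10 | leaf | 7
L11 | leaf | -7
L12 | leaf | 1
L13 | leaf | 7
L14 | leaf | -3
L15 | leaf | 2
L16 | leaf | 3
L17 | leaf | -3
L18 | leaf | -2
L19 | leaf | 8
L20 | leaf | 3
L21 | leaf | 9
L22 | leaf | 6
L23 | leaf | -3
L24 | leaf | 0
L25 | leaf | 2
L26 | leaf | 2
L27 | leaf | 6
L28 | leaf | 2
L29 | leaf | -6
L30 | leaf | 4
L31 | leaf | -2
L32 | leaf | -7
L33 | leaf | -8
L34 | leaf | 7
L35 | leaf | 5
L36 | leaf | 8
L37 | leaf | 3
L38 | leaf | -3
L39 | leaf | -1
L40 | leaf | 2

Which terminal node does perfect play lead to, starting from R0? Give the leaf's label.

H (MIN): min(-5, 9, -4) = -5
J (MIN): min(9, 2, 5, 4) = 2
K (MIN): min(-5, -1, 7, -7) = -7
L (MIN): min(1, 7, -3) = -3
C (MAX): max(-5, 2, -7, -3) = 2
M (MIN): min(2, 3, -3) = -3
N (MIN): min(-2, 8, 3) = -2
D (MAX): max(-3, -2) = -2
P (MIN): min(9, 6) = 6
Q (MIN): min(-3, 0, 2) = -3
R (MIN): min(2, 6) = 2
S (MIN): min(2, -6, 4) = -6
E (MAX): max(6, -3, 2, -6) = 6
A (MIN): min(2, -2, 6) = -2
T (MIN): min(-2, -7, -8) = -8
U (MIN): min(7, 5, 8) = 5
F (MAX): max(-8, 5) = 5
V (MIN): min(3, -3) = -3
W (MIN): min(-1, 2) = -1
G (MAX): max(-3, -1) = -1
B (MIN): min(5, -1) = -1
R0 (MAX): max(-2, -1) = -1
At R0, MAX picks B (highest: -1).
At B, MIN picks G (lowest: -1).
At G, MAX picks W (highest: -1).
At W, MIN picks L39 (lowest: -1).
Terminal value -1.

L39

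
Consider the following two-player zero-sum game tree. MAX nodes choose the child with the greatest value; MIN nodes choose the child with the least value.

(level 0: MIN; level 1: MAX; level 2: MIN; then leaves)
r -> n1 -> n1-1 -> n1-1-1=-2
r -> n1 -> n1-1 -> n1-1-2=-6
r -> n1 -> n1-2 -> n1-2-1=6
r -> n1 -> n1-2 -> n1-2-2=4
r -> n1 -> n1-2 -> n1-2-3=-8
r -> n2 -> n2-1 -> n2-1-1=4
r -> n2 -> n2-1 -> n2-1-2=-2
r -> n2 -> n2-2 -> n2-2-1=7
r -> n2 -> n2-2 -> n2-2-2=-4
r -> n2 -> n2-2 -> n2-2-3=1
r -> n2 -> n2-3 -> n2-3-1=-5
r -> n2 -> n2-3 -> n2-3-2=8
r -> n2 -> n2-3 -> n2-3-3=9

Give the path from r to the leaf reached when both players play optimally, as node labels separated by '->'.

r -> n1 -> n1-1 -> n1-1-2

n1-1 (MIN): min(-2, -6) = -6
n1-2 (MIN): min(6, 4, -8) = -8
n1 (MAX): max(-6, -8) = -6
n2-1 (MIN): min(4, -2) = -2
n2-2 (MIN): min(7, -4, 1) = -4
n2-3 (MIN): min(-5, 8, 9) = -5
n2 (MAX): max(-2, -4, -5) = -2
r (MIN): min(-6, -2) = -6
At r, MIN picks n1 (lowest: -6).
At n1, MAX picks n1-1 (highest: -6).
At n1-1, MIN picks n1-1-2 (lowest: -6).
Terminal value -6.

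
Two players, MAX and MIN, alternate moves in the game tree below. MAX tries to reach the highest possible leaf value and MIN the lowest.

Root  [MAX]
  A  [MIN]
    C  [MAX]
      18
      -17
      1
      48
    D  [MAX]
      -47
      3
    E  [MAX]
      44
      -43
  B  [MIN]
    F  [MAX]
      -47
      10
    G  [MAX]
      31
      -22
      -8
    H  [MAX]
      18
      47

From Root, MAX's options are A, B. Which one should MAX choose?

C (MAX): max(18, -17, 1, 48) = 48
D (MAX): max(-47, 3) = 3
E (MAX): max(44, -43) = 44
A (MIN): min(48, 3, 44) = 3
F (MAX): max(-47, 10) = 10
G (MAX): max(31, -22, -8) = 31
H (MAX): max(18, 47) = 47
B (MIN): min(10, 31, 47) = 10
Root (MAX): max(3, 10) = 10
MAX at Root wants the highest of {A=3, B=10}, so chooses B.

B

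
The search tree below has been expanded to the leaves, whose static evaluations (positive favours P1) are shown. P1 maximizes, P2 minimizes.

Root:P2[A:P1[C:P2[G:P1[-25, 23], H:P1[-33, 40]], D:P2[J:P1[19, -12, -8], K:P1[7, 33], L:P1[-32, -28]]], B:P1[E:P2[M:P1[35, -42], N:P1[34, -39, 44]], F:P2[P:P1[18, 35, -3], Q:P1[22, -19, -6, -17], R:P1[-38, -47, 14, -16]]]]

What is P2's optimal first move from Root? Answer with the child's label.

A

G (P1): max(-25, 23) = 23
H (P1): max(-33, 40) = 40
C (P2): min(23, 40) = 23
J (P1): max(19, -12, -8) = 19
K (P1): max(7, 33) = 33
L (P1): max(-32, -28) = -28
D (P2): min(19, 33, -28) = -28
A (P1): max(23, -28) = 23
M (P1): max(35, -42) = 35
N (P1): max(34, -39, 44) = 44
E (P2): min(35, 44) = 35
P (P1): max(18, 35, -3) = 35
Q (P1): max(22, -19, -6, -17) = 22
R (P1): max(-38, -47, 14, -16) = 14
F (P2): min(35, 22, 14) = 14
B (P1): max(35, 14) = 35
Root (P2): min(23, 35) = 23
P2 at Root wants the lowest of {A=23, B=35}, so chooses A.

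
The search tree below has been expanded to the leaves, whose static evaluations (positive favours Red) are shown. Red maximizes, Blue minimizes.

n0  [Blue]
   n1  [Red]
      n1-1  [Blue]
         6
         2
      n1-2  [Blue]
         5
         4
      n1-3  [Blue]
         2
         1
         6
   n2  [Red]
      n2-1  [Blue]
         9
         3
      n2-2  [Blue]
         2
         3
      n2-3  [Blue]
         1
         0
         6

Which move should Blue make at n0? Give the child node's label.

n1-1 (Blue): min(6, 2) = 2
n1-2 (Blue): min(5, 4) = 4
n1-3 (Blue): min(2, 1, 6) = 1
n1 (Red): max(2, 4, 1) = 4
n2-1 (Blue): min(9, 3) = 3
n2-2 (Blue): min(2, 3) = 2
n2-3 (Blue): min(1, 0, 6) = 0
n2 (Red): max(3, 2, 0) = 3
n0 (Blue): min(4, 3) = 3
Blue at n0 wants the lowest of {n1=4, n2=3}, so chooses n2.

n2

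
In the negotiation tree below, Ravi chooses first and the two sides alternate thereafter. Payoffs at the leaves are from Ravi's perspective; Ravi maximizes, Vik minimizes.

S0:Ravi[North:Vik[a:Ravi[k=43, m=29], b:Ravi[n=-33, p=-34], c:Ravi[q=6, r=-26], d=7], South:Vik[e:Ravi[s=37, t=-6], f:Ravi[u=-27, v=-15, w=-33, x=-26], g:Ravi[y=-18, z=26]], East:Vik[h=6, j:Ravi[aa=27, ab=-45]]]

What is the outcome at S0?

6

a (Ravi): max(43, 29) = 43
b (Ravi): max(-33, -34) = -33
c (Ravi): max(6, -26) = 6
North (Vik): min(43, -33, 6, 7) = -33
e (Ravi): max(37, -6) = 37
f (Ravi): max(-27, -15, -33, -26) = -15
g (Ravi): max(-18, 26) = 26
South (Vik): min(37, -15, 26) = -15
j (Ravi): max(27, -45) = 27
East (Vik): min(6, 27) = 6
S0 (Ravi): max(-33, -15, 6) = 6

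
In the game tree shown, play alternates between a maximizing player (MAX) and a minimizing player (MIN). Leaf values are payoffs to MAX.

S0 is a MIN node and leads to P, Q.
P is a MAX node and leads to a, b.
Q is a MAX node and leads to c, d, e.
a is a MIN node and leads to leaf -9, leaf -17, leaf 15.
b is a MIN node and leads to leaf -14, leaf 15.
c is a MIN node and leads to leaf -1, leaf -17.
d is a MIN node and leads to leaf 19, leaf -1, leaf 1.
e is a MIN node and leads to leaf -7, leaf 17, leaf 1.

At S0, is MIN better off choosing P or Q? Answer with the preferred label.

P

a (MIN): min(-9, -17, 15) = -17
b (MIN): min(-14, 15) = -14
P (MAX): max(-17, -14) = -14
c (MIN): min(-1, -17) = -17
d (MIN): min(19, -1, 1) = -1
e (MIN): min(-7, 17, 1) = -7
Q (MAX): max(-17, -1, -7) = -1
MIN prefers the lower value; P=-14, Q=-1. P is better since -14 < -1.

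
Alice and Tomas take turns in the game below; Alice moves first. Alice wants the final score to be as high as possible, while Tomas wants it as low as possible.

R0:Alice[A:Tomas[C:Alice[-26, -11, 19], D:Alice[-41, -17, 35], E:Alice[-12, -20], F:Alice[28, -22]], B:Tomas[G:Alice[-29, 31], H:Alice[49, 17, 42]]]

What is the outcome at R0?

C (Alice): max(-26, -11, 19) = 19
D (Alice): max(-41, -17, 35) = 35
E (Alice): max(-12, -20) = -12
F (Alice): max(28, -22) = 28
A (Tomas): min(19, 35, -12, 28) = -12
G (Alice): max(-29, 31) = 31
H (Alice): max(49, 17, 42) = 49
B (Tomas): min(31, 49) = 31
R0 (Alice): max(-12, 31) = 31

31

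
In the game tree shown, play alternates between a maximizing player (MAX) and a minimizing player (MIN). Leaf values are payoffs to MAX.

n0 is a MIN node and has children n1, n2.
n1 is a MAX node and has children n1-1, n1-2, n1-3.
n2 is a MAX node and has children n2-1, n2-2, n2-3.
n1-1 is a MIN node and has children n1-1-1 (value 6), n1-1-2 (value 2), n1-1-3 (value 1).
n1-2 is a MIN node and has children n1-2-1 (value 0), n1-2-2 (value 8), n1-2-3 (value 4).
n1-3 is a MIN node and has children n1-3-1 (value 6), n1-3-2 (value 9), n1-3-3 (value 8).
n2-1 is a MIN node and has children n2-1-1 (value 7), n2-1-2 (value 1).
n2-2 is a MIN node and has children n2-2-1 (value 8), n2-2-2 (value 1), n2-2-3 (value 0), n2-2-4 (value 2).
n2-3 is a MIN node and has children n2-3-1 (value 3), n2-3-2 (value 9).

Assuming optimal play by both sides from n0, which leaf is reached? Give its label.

n1-1 (MIN): min(6, 2, 1) = 1
n1-2 (MIN): min(0, 8, 4) = 0
n1-3 (MIN): min(6, 9, 8) = 6
n1 (MAX): max(1, 0, 6) = 6
n2-1 (MIN): min(7, 1) = 1
n2-2 (MIN): min(8, 1, 0, 2) = 0
n2-3 (MIN): min(3, 9) = 3
n2 (MAX): max(1, 0, 3) = 3
n0 (MIN): min(6, 3) = 3
At n0, MIN picks n2 (lowest: 3).
At n2, MAX picks n2-3 (highest: 3).
At n2-3, MIN picks n2-3-1 (lowest: 3).
Terminal value 3.

n2-3-1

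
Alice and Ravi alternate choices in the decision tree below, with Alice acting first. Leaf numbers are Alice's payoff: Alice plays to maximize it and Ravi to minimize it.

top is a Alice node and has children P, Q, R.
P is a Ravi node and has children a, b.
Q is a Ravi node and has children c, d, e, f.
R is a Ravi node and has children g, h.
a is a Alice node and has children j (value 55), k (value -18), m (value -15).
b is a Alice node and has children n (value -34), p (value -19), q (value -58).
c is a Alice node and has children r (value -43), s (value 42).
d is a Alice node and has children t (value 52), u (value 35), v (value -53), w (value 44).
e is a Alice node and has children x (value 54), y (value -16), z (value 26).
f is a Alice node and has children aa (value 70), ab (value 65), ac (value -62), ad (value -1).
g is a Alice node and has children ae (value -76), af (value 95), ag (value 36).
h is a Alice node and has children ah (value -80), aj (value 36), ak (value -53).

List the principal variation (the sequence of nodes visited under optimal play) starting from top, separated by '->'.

a (Alice): max(55, -18, -15) = 55
b (Alice): max(-34, -19, -58) = -19
P (Ravi): min(55, -19) = -19
c (Alice): max(-43, 42) = 42
d (Alice): max(52, 35, -53, 44) = 52
e (Alice): max(54, -16, 26) = 54
f (Alice): max(70, 65, -62, -1) = 70
Q (Ravi): min(42, 52, 54, 70) = 42
g (Alice): max(-76, 95, 36) = 95
h (Alice): max(-80, 36, -53) = 36
R (Ravi): min(95, 36) = 36
top (Alice): max(-19, 42, 36) = 42
At top, Alice picks Q (highest: 42).
At Q, Ravi picks c (lowest: 42).
At c, Alice picks s (highest: 42).
Terminal value 42.

top -> Q -> c -> s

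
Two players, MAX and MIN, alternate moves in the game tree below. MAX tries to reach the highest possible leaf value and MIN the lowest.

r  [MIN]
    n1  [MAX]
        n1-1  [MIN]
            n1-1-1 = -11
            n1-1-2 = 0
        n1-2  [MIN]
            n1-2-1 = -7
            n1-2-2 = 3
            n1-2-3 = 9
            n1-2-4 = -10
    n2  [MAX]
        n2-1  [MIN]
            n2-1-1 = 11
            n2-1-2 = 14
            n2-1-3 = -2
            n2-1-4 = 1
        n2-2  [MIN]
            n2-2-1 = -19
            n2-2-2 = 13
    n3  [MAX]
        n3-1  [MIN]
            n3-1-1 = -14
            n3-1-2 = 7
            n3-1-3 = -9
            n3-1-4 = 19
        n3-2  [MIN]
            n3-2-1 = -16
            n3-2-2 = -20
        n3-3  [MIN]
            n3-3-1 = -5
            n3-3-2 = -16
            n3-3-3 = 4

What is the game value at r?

n1-1 (MIN): min(-11, 0) = -11
n1-2 (MIN): min(-7, 3, 9, -10) = -10
n1 (MAX): max(-11, -10) = -10
n2-1 (MIN): min(11, 14, -2, 1) = -2
n2-2 (MIN): min(-19, 13) = -19
n2 (MAX): max(-2, -19) = -2
n3-1 (MIN): min(-14, 7, -9, 19) = -14
n3-2 (MIN): min(-16, -20) = -20
n3-3 (MIN): min(-5, -16, 4) = -16
n3 (MAX): max(-14, -20, -16) = -14
r (MIN): min(-10, -2, -14) = -14

-14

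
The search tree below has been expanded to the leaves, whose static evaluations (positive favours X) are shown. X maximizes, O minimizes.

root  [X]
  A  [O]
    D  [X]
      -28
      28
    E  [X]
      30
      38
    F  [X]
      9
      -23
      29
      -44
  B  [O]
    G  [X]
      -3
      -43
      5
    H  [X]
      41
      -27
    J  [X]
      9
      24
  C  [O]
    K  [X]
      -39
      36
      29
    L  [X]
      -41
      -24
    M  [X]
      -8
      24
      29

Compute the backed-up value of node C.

K (X): max(-39, 36, 29) = 36
L (X): max(-41, -24) = -24
M (X): max(-8, 24, 29) = 29
C (O): min(36, -24, 29) = -24

-24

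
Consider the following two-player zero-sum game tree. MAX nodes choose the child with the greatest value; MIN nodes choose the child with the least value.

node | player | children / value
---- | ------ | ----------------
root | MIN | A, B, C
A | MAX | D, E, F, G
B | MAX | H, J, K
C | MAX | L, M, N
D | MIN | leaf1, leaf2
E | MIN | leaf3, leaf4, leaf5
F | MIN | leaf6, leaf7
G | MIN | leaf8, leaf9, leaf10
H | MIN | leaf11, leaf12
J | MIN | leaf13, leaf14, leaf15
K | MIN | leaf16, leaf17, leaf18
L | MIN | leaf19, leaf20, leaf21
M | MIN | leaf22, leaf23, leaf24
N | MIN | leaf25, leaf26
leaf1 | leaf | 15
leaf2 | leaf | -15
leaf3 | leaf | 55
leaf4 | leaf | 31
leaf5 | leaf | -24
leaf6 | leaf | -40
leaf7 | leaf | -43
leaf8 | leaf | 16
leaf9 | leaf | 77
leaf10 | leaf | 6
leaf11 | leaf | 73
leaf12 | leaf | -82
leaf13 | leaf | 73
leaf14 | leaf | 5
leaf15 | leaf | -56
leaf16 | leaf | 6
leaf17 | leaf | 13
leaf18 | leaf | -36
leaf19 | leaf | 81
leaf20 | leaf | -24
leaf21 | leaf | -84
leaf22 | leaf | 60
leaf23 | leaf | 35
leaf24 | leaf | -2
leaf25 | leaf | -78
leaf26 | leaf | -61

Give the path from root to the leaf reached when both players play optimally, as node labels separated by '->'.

D (MIN): min(15, -15) = -15
E (MIN): min(55, 31, -24) = -24
F (MIN): min(-40, -43) = -43
G (MIN): min(16, 77, 6) = 6
A (MAX): max(-15, -24, -43, 6) = 6
H (MIN): min(73, -82) = -82
J (MIN): min(73, 5, -56) = -56
K (MIN): min(6, 13, -36) = -36
B (MAX): max(-82, -56, -36) = -36
L (MIN): min(81, -24, -84) = -84
M (MIN): min(60, 35, -2) = -2
N (MIN): min(-78, -61) = -78
C (MAX): max(-84, -2, -78) = -2
root (MIN): min(6, -36, -2) = -36
At root, MIN picks B (lowest: -36).
At B, MAX picks K (highest: -36).
At K, MIN picks leaf18 (lowest: -36).
Terminal value -36.

root -> B -> K -> leaf18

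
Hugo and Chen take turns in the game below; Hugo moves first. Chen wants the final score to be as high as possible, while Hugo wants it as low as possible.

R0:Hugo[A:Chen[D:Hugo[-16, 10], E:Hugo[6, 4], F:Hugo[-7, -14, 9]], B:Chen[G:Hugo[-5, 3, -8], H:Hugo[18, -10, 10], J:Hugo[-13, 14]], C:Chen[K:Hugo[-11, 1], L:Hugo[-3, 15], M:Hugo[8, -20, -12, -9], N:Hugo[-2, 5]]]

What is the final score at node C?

K (Hugo): min(-11, 1) = -11
L (Hugo): min(-3, 15) = -3
M (Hugo): min(8, -20, -12, -9) = -20
N (Hugo): min(-2, 5) = -2
C (Chen): max(-11, -3, -20, -2) = -2

-2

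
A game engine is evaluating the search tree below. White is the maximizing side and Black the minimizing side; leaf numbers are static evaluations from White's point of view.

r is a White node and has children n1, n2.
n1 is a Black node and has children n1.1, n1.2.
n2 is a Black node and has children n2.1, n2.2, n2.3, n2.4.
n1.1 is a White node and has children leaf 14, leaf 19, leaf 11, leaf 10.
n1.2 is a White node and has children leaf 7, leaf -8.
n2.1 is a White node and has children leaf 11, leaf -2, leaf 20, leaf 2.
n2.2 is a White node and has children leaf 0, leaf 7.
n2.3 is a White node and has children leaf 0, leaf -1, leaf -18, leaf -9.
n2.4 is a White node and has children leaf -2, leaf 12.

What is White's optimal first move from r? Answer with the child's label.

n1

n1.1 (White): max(14, 19, 11, 10) = 19
n1.2 (White): max(7, -8) = 7
n1 (Black): min(19, 7) = 7
n2.1 (White): max(11, -2, 20, 2) = 20
n2.2 (White): max(0, 7) = 7
n2.3 (White): max(0, -1, -18, -9) = 0
n2.4 (White): max(-2, 12) = 12
n2 (Black): min(20, 7, 0, 12) = 0
r (White): max(7, 0) = 7
White at r wants the highest of {n1=7, n2=0}, so chooses n1.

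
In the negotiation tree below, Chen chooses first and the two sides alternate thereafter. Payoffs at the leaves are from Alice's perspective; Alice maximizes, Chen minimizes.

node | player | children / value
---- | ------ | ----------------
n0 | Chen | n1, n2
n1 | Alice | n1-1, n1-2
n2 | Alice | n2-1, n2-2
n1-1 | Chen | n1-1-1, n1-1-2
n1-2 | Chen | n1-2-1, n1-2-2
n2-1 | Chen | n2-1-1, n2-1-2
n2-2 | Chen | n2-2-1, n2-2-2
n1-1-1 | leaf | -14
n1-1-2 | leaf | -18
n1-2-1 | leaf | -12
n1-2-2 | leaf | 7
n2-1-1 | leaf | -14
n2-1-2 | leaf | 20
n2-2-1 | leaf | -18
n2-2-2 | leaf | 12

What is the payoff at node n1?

-12

n1-1 (Chen): min(-14, -18) = -18
n1-2 (Chen): min(-12, 7) = -12
n1 (Alice): max(-18, -12) = -12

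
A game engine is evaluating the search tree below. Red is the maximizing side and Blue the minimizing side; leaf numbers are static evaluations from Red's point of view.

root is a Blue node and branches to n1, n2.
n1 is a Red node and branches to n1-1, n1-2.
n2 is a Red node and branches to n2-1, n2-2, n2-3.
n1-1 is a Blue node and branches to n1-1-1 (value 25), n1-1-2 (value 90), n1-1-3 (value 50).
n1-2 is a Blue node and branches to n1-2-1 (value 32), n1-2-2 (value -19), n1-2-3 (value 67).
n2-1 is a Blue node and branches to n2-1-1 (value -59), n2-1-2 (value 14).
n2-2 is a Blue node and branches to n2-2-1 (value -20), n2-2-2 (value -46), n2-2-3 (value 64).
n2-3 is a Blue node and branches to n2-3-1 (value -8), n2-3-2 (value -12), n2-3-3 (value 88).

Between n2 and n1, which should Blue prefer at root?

n2-1 (Blue): min(-59, 14) = -59
n2-2 (Blue): min(-20, -46, 64) = -46
n2-3 (Blue): min(-8, -12, 88) = -12
n2 (Red): max(-59, -46, -12) = -12
n1-1 (Blue): min(25, 90, 50) = 25
n1-2 (Blue): min(32, -19, 67) = -19
n1 (Red): max(25, -19) = 25
Blue prefers the lower value; n2=-12, n1=25. n2 is better since -12 < 25.

n2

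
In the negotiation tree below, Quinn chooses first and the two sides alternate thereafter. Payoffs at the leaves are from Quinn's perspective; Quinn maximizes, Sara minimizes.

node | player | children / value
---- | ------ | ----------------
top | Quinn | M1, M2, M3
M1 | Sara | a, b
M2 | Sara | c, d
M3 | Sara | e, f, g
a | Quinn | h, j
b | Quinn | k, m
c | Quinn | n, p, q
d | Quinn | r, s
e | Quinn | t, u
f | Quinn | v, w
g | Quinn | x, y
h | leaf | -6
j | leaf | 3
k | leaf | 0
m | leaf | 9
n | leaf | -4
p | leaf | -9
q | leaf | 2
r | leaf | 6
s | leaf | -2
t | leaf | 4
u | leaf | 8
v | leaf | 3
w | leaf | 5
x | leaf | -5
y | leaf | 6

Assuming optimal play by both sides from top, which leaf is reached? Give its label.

w

a (Quinn): max(-6, 3) = 3
b (Quinn): max(0, 9) = 9
M1 (Sara): min(3, 9) = 3
c (Quinn): max(-4, -9, 2) = 2
d (Quinn): max(6, -2) = 6
M2 (Sara): min(2, 6) = 2
e (Quinn): max(4, 8) = 8
f (Quinn): max(3, 5) = 5
g (Quinn): max(-5, 6) = 6
M3 (Sara): min(8, 5, 6) = 5
top (Quinn): max(3, 2, 5) = 5
At top, Quinn picks M3 (highest: 5).
At M3, Sara picks f (lowest: 5).
At f, Quinn picks w (highest: 5).
Terminal value 5.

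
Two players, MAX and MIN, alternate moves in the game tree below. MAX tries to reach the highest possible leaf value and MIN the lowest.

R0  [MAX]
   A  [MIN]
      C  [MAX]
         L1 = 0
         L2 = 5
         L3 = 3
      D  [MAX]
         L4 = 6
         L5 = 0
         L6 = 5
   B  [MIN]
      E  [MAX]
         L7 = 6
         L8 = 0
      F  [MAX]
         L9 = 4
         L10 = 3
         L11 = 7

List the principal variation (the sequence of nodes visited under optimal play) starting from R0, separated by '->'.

C (MAX): max(0, 5, 3) = 5
D (MAX): max(6, 0, 5) = 6
A (MIN): min(5, 6) = 5
E (MAX): max(6, 0) = 6
F (MAX): max(4, 3, 7) = 7
B (MIN): min(6, 7) = 6
R0 (MAX): max(5, 6) = 6
At R0, MAX picks B (highest: 6).
At B, MIN picks E (lowest: 6).
At E, MAX picks L7 (highest: 6).
Terminal value 6.

R0 -> B -> E -> L7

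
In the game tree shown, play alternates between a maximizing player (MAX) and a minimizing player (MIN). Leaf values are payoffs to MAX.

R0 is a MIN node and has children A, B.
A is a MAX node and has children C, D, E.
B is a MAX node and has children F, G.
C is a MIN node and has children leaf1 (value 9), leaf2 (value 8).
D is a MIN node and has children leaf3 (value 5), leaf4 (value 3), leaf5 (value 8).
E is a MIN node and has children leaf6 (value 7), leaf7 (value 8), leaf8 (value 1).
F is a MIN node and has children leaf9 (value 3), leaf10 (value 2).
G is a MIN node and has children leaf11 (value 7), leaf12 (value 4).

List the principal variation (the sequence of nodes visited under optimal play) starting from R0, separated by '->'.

R0 -> B -> G -> leaf12

C (MIN): min(9, 8) = 8
D (MIN): min(5, 3, 8) = 3
E (MIN): min(7, 8, 1) = 1
A (MAX): max(8, 3, 1) = 8
F (MIN): min(3, 2) = 2
G (MIN): min(7, 4) = 4
B (MAX): max(2, 4) = 4
R0 (MIN): min(8, 4) = 4
At R0, MIN picks B (lowest: 4).
At B, MAX picks G (highest: 4).
At G, MIN picks leaf12 (lowest: 4).
Terminal value 4.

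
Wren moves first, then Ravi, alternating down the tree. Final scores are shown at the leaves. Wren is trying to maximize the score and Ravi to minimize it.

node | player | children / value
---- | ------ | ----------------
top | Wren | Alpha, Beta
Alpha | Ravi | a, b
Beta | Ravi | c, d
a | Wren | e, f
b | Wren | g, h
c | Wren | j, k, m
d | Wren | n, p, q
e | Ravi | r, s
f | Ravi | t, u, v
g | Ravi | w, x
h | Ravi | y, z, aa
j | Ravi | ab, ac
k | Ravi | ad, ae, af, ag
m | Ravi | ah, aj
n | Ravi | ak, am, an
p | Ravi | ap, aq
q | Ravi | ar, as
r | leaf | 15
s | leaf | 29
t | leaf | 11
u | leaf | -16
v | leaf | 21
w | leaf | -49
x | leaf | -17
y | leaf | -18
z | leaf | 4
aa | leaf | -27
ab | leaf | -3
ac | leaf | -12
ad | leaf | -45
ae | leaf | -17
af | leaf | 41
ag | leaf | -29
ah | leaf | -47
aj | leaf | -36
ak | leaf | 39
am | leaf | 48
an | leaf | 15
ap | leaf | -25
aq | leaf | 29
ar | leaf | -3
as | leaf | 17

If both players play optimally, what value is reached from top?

-12

e (Ravi): min(15, 29) = 15
f (Ravi): min(11, -16, 21) = -16
a (Wren): max(15, -16) = 15
g (Ravi): min(-49, -17) = -49
h (Ravi): min(-18, 4, -27) = -27
b (Wren): max(-49, -27) = -27
Alpha (Ravi): min(15, -27) = -27
j (Ravi): min(-3, -12) = -12
k (Ravi): min(-45, -17, 41, -29) = -45
m (Ravi): min(-47, -36) = -47
c (Wren): max(-12, -45, -47) = -12
n (Ravi): min(39, 48, 15) = 15
p (Ravi): min(-25, 29) = -25
q (Ravi): min(-3, 17) = -3
d (Wren): max(15, -25, -3) = 15
Beta (Ravi): min(-12, 15) = -12
top (Wren): max(-27, -12) = -12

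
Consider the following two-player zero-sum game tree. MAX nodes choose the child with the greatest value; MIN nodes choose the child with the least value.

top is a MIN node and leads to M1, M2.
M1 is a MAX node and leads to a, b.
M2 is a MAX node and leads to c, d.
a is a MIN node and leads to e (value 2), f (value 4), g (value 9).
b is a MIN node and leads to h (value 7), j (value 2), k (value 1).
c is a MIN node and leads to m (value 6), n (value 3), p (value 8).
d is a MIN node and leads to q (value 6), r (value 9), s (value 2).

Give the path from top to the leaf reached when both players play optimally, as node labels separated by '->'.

a (MIN): min(2, 4, 9) = 2
b (MIN): min(7, 2, 1) = 1
M1 (MAX): max(2, 1) = 2
c (MIN): min(6, 3, 8) = 3
d (MIN): min(6, 9, 2) = 2
M2 (MAX): max(3, 2) = 3
top (MIN): min(2, 3) = 2
At top, MIN picks M1 (lowest: 2).
At M1, MAX picks a (highest: 2).
At a, MIN picks e (lowest: 2).
Terminal value 2.

top -> M1 -> a -> e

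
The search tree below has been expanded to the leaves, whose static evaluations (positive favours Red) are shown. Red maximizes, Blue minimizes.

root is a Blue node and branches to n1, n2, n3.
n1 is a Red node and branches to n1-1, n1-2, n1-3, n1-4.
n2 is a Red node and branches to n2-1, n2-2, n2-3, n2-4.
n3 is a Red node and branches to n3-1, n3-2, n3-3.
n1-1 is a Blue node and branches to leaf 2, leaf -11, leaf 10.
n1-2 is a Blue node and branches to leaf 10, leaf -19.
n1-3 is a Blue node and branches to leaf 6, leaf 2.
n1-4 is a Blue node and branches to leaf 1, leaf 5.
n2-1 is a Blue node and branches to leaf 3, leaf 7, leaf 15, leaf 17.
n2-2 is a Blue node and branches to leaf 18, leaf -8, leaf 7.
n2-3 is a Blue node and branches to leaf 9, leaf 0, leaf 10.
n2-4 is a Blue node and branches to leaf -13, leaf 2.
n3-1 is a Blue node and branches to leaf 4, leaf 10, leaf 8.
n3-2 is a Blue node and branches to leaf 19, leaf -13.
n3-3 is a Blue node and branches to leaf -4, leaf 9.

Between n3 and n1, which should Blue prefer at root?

n1

n3-1 (Blue): min(4, 10, 8) = 4
n3-2 (Blue): min(19, -13) = -13
n3-3 (Blue): min(-4, 9) = -4
n3 (Red): max(4, -13, -4) = 4
n1-1 (Blue): min(2, -11, 10) = -11
n1-2 (Blue): min(10, -19) = -19
n1-3 (Blue): min(6, 2) = 2
n1-4 (Blue): min(1, 5) = 1
n1 (Red): max(-11, -19, 2, 1) = 2
Blue prefers the lower value; n3=4, n1=2. n1 is better since 2 < 4.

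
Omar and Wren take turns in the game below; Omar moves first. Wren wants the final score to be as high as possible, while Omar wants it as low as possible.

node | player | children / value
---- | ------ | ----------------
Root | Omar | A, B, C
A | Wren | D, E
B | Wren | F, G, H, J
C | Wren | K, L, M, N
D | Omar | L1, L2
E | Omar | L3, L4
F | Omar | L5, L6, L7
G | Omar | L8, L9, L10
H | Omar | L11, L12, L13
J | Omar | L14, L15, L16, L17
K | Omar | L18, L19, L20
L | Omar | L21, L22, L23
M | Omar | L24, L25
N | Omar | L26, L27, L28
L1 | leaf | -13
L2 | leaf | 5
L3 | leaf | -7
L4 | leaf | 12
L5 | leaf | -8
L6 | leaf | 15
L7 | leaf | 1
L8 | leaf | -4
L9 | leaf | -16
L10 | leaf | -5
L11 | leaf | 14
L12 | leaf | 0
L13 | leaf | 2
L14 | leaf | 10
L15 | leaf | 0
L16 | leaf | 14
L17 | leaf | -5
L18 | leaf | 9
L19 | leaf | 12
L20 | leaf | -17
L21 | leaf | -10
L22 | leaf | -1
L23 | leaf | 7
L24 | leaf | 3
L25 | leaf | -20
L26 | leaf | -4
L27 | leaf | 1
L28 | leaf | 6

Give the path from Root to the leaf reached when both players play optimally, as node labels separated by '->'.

D (Omar): min(-13, 5) = -13
E (Omar): min(-7, 12) = -7
A (Wren): max(-13, -7) = -7
F (Omar): min(-8, 15, 1) = -8
G (Omar): min(-4, -16, -5) = -16
H (Omar): min(14, 0, 2) = 0
J (Omar): min(10, 0, 14, -5) = -5
B (Wren): max(-8, -16, 0, -5) = 0
K (Omar): min(9, 12, -17) = -17
L (Omar): min(-10, -1, 7) = -10
M (Omar): min(3, -20) = -20
N (Omar): min(-4, 1, 6) = -4
C (Wren): max(-17, -10, -20, -4) = -4
Root (Omar): min(-7, 0, -4) = -7
At Root, Omar picks A (lowest: -7).
At A, Wren picks E (highest: -7).
At E, Omar picks L3 (lowest: -7).
Terminal value -7.

Root -> A -> E -> L3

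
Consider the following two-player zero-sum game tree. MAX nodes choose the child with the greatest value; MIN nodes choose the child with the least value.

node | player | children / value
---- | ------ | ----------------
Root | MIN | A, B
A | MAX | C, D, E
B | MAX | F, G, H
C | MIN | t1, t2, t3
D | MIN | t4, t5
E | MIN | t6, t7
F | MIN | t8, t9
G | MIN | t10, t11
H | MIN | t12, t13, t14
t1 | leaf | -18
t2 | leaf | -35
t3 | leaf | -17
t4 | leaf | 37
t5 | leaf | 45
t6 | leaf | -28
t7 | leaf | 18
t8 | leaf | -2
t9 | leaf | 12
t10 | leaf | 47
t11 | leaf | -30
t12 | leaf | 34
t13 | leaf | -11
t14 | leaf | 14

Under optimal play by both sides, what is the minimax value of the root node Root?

-2

C (MIN): min(-18, -35, -17) = -35
D (MIN): min(37, 45) = 37
E (MIN): min(-28, 18) = -28
A (MAX): max(-35, 37, -28) = 37
F (MIN): min(-2, 12) = -2
G (MIN): min(47, -30) = -30
H (MIN): min(34, -11, 14) = -11
B (MAX): max(-2, -30, -11) = -2
Root (MIN): min(37, -2) = -2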